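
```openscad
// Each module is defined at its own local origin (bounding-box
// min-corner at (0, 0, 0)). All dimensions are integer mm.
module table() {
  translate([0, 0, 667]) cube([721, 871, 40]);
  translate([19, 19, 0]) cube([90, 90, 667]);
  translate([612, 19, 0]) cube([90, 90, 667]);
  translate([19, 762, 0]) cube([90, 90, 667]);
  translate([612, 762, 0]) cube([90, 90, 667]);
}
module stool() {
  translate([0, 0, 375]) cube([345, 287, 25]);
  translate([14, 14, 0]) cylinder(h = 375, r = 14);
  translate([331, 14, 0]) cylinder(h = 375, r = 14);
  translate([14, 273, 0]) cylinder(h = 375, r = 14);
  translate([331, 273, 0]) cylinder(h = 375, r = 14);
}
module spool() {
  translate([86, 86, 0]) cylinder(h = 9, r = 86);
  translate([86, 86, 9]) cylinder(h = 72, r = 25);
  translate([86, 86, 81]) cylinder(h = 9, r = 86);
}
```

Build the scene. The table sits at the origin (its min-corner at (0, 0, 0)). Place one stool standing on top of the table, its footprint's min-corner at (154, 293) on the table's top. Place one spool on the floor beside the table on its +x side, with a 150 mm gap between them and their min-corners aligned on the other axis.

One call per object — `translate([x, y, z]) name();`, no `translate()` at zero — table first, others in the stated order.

table();
translate([154, 293, 707]) stool();
translate([871, 0, 0]) spool();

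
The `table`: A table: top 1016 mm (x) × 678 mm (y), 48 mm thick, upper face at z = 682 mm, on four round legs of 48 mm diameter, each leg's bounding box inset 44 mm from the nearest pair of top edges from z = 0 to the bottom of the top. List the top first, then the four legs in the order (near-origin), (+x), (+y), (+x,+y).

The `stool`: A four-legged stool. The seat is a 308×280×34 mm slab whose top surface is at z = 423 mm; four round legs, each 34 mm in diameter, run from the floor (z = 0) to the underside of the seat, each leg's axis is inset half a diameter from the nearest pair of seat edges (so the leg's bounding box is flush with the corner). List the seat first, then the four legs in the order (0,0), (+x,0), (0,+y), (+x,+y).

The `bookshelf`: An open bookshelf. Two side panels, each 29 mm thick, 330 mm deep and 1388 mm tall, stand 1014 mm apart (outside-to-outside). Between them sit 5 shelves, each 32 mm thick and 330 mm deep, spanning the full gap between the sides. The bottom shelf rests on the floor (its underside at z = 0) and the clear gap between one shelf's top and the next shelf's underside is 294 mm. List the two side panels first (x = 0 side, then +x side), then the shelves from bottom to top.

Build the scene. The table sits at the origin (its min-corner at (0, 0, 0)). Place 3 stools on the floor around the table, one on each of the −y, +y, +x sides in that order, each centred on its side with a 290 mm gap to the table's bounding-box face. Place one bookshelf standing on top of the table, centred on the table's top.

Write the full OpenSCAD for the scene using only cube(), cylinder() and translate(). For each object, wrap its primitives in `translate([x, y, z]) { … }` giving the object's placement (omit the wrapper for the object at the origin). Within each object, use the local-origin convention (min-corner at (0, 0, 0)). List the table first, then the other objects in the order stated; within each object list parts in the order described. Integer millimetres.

translate([0, 0, 634]) cube([1016, 678, 48]);
translate([68, 68, 0]) cylinder(h = 634, r = 24);
translate([948, 68, 0]) cylinder(h = 634, r = 24);
translate([68, 610, 0]) cylinder(h = 634, r = 24);
translate([948, 610, 0]) cylinder(h = 634, r = 24);
translate([354, -570, 0]) {
  translate([0, 0, 389]) cube([308, 280, 34]);
  translate([17, 17, 0]) cylinder(h = 389, r = 17);
  translate([291, 17, 0]) cylinder(h = 389, r = 17);
  translate([17, 263, 0]) cylinder(h = 389, r = 17);
  translate([291, 263, 0]) cylinder(h = 389, r = 17);
}
translate([354, 968, 0]) {
  translate([0, 0, 389]) cube([308, 280, 34]);
  translate([17, 17, 0]) cylinder(h = 389, r = 17);
  translate([291, 17, 0]) cylinder(h = 389, r = 17);
  translate([17, 263, 0]) cylinder(h = 389, r = 17);
  translate([291, 263, 0]) cylinder(h = 389, r = 17);
}
translate([1306, 199, 0]) {
  translate([0, 0, 389]) cube([308, 280, 34]);
  translate([17, 17, 0]) cylinder(h = 389, r = 17);
  translate([291, 17, 0]) cylinder(h = 389, r = 17);
  translate([17, 263, 0]) cylinder(h = 389, r = 17);
  translate([291, 263, 0]) cylinder(h = 389, r = 17);
}
translate([1, 174, 682]) {
  cube([29, 330, 1388]);
  translate([985, 0, 0]) cube([29, 330, 1388]);
  translate([29, 0, 0]) cube([956, 330, 32]);
  translate([29, 0, 326]) cube([956, 330, 32]);
  translate([29, 0, 652]) cube([956, 330, 32]);
  translate([29, 0, 978]) cube([956, 330, 32]);
  translate([29, 0, 1304]) cube([956, 330, 32]);
}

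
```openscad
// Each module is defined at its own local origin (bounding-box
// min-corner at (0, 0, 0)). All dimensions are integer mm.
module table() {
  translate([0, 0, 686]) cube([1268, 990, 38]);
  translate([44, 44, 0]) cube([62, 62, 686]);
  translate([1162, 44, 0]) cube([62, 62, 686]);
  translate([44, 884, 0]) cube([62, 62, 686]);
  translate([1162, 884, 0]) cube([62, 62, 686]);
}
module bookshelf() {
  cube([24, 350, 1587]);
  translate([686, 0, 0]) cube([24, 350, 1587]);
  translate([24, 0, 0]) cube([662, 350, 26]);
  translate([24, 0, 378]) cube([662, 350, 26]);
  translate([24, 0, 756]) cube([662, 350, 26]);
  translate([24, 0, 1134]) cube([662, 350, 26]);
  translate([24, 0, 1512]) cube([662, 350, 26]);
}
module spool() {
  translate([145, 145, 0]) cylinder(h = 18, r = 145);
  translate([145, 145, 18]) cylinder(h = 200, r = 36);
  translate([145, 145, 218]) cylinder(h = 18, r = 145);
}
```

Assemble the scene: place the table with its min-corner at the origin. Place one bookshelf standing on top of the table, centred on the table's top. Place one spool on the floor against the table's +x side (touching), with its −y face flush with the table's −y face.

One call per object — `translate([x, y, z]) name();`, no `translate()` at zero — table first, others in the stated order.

table();
translate([279, 320, 724]) bookshelf();
translate([1268, 0, 0]) spool();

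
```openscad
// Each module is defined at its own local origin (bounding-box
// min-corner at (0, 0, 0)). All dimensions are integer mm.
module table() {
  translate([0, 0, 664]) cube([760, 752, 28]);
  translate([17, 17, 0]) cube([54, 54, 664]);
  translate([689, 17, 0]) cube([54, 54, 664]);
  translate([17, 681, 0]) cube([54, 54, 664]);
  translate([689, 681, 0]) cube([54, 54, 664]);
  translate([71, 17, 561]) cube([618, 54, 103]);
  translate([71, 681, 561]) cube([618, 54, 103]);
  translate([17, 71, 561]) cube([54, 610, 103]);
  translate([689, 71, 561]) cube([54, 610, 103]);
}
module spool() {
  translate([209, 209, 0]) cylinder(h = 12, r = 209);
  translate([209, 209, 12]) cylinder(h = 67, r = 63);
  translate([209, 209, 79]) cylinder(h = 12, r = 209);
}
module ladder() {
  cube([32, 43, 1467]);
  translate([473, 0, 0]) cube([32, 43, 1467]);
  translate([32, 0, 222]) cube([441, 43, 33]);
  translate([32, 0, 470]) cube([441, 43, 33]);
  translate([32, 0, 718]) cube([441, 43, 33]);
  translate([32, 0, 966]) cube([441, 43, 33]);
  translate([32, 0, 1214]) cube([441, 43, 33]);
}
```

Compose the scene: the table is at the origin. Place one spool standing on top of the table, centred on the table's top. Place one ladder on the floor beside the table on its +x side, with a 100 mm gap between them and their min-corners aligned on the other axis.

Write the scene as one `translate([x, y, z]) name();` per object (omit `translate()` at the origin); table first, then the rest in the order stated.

table();
translate([171, 167, 692]) spool();
translate([860, 0, 0]) ladder();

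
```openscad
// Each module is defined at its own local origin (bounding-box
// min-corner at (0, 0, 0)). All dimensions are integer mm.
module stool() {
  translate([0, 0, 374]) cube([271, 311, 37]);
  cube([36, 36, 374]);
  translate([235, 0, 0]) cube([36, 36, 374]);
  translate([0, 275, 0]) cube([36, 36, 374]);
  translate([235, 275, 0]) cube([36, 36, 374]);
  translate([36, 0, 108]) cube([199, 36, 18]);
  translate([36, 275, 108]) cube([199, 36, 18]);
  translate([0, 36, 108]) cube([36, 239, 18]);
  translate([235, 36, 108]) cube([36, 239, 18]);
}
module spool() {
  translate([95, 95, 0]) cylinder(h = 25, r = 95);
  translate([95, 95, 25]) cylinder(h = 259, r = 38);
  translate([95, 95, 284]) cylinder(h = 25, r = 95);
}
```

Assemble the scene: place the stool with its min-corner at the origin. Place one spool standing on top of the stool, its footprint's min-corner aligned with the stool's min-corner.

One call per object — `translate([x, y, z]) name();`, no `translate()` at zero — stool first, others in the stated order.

stool();
translate([0, 0, 411]) spool();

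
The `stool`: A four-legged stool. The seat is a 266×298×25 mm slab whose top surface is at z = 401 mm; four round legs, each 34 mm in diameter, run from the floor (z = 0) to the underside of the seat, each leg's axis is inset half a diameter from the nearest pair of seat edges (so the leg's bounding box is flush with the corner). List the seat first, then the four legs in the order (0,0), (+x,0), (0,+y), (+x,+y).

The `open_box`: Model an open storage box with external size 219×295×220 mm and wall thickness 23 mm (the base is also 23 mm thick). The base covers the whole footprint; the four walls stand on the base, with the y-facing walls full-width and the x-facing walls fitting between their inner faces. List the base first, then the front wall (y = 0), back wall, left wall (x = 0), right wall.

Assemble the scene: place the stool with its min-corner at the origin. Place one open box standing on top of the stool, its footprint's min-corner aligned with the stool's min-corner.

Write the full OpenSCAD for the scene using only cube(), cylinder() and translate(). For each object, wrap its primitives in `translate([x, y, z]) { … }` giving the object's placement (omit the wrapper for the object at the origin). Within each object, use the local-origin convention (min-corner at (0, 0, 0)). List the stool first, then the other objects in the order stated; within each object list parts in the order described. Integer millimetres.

translate([0, 0, 376]) cube([266, 298, 25]);
translate([17, 17, 0]) cylinder(h = 376, r = 17);
translate([249, 17, 0]) cylinder(h = 376, r = 17);
translate([17, 281, 0]) cylinder(h = 376, r = 17);
translate([249, 281, 0]) cylinder(h = 376, r = 17);
translate([0, 0, 401]) {
  cube([219, 295, 23]);
  translate([0, 0, 23]) cube([219, 23, 197]);
  translate([0, 272, 23]) cube([219, 23, 197]);
  translate([0, 23, 23]) cube([23, 249, 197]);
  translate([196, 23, 23]) cube([23, 249, 197]);
}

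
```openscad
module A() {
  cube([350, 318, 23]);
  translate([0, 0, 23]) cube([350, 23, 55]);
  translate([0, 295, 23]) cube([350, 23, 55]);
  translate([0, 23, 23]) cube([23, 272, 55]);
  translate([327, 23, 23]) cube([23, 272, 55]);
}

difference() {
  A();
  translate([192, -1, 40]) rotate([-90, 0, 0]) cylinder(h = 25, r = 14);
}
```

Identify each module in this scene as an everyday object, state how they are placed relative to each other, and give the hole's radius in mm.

A is an open box. The open box has a circular hole through its front wall. The hole's radius is 14 mm.

The subtracted cylinder has r = 14 mm.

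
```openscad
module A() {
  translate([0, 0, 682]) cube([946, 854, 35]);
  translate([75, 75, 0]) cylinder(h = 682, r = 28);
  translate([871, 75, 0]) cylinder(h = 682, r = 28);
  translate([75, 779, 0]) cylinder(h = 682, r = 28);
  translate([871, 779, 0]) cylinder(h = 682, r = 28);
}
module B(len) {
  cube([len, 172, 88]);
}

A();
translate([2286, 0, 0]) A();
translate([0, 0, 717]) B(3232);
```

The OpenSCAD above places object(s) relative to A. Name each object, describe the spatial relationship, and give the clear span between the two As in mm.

Second table starts at x = 2286; first ends at x = 946; clear span = 2286 − 946 = 1340 mm.

A is a table. B is a beam. A beam spans the tops of two tables. The clear span between the two tables is 1340 mm.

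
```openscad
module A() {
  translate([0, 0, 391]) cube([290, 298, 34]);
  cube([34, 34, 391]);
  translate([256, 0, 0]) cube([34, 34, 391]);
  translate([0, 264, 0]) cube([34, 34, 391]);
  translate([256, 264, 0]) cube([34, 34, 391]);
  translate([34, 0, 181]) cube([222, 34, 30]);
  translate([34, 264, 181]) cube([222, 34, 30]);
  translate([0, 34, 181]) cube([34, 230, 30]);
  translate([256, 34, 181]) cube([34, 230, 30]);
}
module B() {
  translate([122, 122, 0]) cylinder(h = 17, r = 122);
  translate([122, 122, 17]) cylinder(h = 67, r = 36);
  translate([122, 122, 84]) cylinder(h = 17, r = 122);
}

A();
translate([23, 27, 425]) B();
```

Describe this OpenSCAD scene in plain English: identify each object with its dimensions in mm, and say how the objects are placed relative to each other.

A is a simple wooden stool: a rectangular seat 290 mm (x) by 298 mm (y), 34 mm thick, top face at z = 425 mm, on four square legs, each 34×34 mm in cross-section. The legs rest on z = 0, each flush with a corner of the seat. Four stretchers, 34 mm wide and 30 mm tall, connect adjacent legs with their undersides at z = 181 mm, each running between the inner faces of the legs it joins and aligned with the legs' outer faces on the other axis.

B is a spool: two coaxial disc flanges of radius 122 mm and thickness 17 mm, joined by a core cylinder of radius 36 mm and height 67 mm. The lower flange rests on z = 0 and the three cylinders share a vertical axis.

The spool is on top of the stool, centred.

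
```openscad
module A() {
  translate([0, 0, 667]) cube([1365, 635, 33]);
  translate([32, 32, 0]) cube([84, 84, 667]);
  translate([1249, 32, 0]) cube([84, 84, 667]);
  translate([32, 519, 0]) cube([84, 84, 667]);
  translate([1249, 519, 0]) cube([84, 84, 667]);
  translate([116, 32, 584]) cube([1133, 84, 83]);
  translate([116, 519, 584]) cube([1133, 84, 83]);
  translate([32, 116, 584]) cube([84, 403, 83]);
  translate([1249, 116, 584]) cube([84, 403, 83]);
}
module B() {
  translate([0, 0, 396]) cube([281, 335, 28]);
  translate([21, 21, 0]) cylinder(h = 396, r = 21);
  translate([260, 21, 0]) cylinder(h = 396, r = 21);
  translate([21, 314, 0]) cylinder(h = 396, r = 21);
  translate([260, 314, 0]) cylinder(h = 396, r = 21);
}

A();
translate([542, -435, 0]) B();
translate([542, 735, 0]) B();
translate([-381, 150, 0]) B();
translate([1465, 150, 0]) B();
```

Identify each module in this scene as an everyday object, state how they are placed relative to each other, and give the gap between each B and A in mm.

A is a table. B is a stool. Four stools sit around the table at the −y, +y, −x, +x sides. The gap between each stool and the table is 100 mm.

Each stool's nearest face is 100 mm from the table's bounding box.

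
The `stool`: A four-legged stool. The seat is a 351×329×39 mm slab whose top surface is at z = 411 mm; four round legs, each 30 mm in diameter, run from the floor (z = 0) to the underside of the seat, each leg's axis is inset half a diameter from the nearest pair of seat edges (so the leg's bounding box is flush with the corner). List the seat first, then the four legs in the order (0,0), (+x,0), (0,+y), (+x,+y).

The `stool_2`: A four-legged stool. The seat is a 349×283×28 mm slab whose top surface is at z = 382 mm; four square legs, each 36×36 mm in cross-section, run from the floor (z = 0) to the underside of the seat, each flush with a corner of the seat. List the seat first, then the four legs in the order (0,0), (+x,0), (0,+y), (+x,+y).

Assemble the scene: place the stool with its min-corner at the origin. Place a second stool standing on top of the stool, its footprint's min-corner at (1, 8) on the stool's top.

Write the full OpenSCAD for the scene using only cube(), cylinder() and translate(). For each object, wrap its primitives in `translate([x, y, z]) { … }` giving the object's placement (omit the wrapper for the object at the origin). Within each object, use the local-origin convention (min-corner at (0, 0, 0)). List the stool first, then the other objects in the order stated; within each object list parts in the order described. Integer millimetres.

translate([0, 0, 372]) cube([351, 329, 39]);
translate([15, 15, 0]) cylinder(h = 372, r = 15);
translate([336, 15, 0]) cylinder(h = 372, r = 15);
translate([15, 314, 0]) cylinder(h = 372, r = 15);
translate([336, 314, 0]) cylinder(h = 372, r = 15);
translate([1, 8, 411]) {
  translate([0, 0, 354]) cube([349, 283, 28]);
  cube([36, 36, 354]);
  translate([313, 0, 0]) cube([36, 36, 354]);
  translate([0, 247, 0]) cube([36, 36, 354]);
  translate([313, 247, 0]) cube([36, 36, 354]);
}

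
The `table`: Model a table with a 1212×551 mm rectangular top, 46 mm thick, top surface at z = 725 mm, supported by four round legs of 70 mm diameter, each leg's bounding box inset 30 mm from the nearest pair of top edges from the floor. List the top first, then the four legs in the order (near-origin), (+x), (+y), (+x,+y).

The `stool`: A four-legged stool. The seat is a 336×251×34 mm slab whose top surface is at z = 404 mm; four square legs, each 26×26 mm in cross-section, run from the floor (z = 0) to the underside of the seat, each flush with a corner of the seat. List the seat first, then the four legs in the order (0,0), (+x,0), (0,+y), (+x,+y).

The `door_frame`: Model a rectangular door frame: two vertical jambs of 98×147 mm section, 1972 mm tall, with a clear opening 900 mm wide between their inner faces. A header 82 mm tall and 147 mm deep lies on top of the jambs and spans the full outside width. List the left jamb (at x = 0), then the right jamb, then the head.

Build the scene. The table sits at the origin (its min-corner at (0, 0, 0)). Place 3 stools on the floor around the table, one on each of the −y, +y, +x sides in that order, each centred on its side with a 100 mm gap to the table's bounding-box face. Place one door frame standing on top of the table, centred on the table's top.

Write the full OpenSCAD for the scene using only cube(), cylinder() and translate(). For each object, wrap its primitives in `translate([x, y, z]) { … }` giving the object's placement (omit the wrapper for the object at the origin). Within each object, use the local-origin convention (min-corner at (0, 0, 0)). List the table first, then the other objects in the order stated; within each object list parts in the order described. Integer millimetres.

translate([0, 0, 679]) cube([1212, 551, 46]);
translate([65, 65, 0]) cylinder(h = 679, r = 35);
translate([1147, 65, 0]) cylinder(h = 679, r = 35);
translate([65, 486, 0]) cylinder(h = 679, r = 35);
translate([1147, 486, 0]) cylinder(h = 679, r = 35);
translate([438, -351, 0]) {
  translate([0, 0, 370]) cube([336, 251, 34]);
  cube([26, 26, 370]);
  translate([310, 0, 0]) cube([26, 26, 370]);
  translate([0, 225, 0]) cube([26, 26, 370]);
  translate([310, 225, 0]) cube([26, 26, 370]);
}
translate([438, 651, 0]) {
  translate([0, 0, 370]) cube([336, 251, 34]);
  cube([26, 26, 370]);
  translate([310, 0, 0]) cube([26, 26, 370]);
  translate([0, 225, 0]) cube([26, 26, 370]);
  translate([310, 225, 0]) cube([26, 26, 370]);
}
translate([1312, 150, 0]) {
  translate([0, 0, 370]) cube([336, 251, 34]);
  cube([26, 26, 370]);
  translate([310, 0, 0]) cube([26, 26, 370]);
  translate([0, 225, 0]) cube([26, 26, 370]);
  translate([310, 225, 0]) cube([26, 26, 370]);
}
translate([58, 202, 725]) {
  cube([98, 147, 1972]);
  translate([998, 0, 0]) cube([98, 147, 1972]);
  translate([0, 0, 1972]) cube([1096, 147, 82]);
}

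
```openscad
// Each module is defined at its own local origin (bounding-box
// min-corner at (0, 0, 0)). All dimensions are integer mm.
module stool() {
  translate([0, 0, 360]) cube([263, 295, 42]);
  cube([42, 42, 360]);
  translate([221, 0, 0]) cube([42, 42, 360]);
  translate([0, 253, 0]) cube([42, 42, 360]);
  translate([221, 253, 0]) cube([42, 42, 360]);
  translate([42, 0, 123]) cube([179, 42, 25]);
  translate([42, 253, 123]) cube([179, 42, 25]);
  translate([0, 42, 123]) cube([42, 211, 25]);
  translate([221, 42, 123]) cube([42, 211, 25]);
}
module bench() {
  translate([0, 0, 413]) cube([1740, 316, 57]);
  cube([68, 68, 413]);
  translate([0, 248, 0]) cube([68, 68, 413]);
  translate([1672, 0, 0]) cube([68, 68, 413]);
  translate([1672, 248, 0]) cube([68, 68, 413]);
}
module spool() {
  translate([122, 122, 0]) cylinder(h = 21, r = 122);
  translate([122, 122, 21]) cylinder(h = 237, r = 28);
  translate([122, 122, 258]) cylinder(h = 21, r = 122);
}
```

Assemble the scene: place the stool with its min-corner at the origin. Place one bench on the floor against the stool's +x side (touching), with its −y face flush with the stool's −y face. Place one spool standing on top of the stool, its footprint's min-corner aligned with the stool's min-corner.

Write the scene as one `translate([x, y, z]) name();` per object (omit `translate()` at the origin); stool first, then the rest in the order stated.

stool();
translate([263, 0, 0]) bench();
translate([0, 0, 402]) spool();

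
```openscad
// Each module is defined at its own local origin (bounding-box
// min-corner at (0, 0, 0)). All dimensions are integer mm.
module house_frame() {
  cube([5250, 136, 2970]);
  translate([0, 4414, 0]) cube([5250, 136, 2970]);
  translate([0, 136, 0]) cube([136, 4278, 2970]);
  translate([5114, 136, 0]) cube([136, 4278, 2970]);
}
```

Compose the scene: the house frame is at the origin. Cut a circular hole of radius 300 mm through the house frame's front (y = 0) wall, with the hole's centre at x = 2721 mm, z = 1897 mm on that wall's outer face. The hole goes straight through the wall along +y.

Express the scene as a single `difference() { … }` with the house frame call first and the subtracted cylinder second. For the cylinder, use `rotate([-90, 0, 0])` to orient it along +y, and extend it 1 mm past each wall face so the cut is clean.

difference() {
  house_frame();
  translate([2721, -1, 1897]) rotate([-90, 0, 0]) cylinder(h = 138, r = 300);
}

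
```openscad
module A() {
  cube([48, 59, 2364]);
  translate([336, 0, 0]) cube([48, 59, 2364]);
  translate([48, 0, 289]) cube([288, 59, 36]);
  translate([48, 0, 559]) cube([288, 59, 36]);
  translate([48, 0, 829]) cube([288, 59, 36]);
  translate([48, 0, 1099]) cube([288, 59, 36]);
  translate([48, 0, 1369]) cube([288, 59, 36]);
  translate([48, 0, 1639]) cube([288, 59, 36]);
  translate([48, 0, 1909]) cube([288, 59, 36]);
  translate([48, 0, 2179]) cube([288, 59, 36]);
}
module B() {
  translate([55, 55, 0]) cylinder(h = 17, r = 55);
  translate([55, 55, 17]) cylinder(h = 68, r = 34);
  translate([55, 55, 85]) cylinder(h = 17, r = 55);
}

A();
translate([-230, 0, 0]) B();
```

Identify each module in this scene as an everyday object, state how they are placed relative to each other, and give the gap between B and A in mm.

A is a ladder. B is a spool. The spool is on the floor beside the ladder on its −x side. The gap between the spool and the ladder is 120 mm.

The spool's nearest face is 120 mm from the ladder's −x face.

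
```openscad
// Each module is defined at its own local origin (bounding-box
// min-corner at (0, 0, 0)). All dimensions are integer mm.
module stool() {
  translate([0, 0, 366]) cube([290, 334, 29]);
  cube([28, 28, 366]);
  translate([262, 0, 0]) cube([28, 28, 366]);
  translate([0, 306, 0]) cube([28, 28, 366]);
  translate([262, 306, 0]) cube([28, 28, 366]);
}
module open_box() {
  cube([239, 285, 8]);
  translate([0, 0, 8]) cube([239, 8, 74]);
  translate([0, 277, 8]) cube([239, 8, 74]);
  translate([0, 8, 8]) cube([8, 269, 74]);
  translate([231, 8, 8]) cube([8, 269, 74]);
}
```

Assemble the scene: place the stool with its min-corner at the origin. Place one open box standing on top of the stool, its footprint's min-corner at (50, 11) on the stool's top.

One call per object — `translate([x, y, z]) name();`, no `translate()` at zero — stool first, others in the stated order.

stool();
translate([50, 11, 395]) open_box();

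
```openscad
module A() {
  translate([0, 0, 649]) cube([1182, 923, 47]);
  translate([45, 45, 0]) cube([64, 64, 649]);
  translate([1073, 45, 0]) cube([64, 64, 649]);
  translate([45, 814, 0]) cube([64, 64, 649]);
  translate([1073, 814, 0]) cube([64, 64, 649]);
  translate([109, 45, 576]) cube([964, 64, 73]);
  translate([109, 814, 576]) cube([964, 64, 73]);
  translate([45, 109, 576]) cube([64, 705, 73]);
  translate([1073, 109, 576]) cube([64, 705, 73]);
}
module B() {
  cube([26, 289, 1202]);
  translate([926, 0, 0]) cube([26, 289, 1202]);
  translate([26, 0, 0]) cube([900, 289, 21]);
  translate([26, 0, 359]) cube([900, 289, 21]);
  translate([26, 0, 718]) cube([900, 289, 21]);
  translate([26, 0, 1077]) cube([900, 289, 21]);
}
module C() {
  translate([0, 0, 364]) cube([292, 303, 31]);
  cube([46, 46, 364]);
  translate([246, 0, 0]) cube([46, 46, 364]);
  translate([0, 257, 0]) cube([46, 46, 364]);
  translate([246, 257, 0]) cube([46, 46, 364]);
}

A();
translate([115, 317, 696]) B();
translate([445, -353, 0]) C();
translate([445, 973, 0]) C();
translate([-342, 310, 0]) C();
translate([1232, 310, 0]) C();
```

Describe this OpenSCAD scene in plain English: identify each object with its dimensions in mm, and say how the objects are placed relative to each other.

A is a table with a 1182×923 mm rectangular top, 47 mm thick, top surface at z = 696 mm, supported by four 64×64 mm square legs, each inset 45 mm from the nearest pair of top edges, running from the floor. Four apron rails, 64 mm thick and 73 mm tall, run between adjacent legs with their top edges flush with the underside of the top and their outer faces flush with the legs' outer faces.

B is a bookshelf 952 mm wide overall, 289 mm deep and 1202 mm tall. The two sides are 26 mm thick vertical panels. 4 horizontal shelves of 21 mm thickness span between the inner faces of the sides; the lowest shelf sits on the floor and shelves are stacked with a clear vertical gap of 338 mm between each pair.

C is a simple wooden stool: a rectangular seat 292 mm (x) by 303 mm (y), 31 mm thick, top face at z = 395 mm, on four square legs, each 46×46 mm in cross-section. The legs rest on z = 0, each flush with a corner of the seat.

The bookshelf is on top of the table, centred. Four stools sit around the table at the −y, +y, −x, +x sides.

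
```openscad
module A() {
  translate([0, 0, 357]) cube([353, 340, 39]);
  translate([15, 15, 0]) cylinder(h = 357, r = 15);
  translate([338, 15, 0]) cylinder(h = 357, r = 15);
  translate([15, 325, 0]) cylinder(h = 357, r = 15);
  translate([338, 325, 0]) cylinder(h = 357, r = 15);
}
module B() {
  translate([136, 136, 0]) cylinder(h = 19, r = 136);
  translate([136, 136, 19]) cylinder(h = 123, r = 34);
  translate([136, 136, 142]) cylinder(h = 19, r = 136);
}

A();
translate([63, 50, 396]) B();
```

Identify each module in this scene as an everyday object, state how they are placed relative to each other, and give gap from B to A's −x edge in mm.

A is a stool. B is a spool. The spool is on top of the stool. The gap from the spool to the stool's −x edge is 63 mm.

The spool's min-x is at 63; the stool's min-x is 0; gap = 63 mm.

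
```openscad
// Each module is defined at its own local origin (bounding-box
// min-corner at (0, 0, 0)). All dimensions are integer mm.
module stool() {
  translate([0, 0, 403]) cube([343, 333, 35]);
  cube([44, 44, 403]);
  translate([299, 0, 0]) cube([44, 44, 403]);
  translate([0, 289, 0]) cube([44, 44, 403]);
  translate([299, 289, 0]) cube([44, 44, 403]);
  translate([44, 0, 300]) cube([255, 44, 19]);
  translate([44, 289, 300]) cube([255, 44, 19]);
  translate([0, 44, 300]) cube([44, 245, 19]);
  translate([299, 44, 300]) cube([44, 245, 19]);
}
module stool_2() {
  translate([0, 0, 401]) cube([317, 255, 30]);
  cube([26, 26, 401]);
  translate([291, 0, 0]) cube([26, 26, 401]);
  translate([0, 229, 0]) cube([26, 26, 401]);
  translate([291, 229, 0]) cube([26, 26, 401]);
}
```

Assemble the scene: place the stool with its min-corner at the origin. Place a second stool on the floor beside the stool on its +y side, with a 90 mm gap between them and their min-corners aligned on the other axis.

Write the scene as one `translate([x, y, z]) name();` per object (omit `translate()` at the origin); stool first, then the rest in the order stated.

stool();
translate([0, 423, 0]) stool_2();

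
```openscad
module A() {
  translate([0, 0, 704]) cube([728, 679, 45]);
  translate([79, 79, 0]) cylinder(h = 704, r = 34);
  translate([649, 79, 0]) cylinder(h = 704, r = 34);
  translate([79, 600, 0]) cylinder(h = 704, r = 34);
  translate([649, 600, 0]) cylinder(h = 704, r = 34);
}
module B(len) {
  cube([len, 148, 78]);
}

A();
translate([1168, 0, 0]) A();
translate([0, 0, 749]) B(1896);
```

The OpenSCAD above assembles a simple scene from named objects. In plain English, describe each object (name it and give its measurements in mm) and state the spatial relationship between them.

A is a rectangular dining table. The top is 728×679×45 mm with its upper surface at z = 749 mm. It stands on four round legs of 68 mm diameter, each leg's bounding box inset 45 mm from the nearest pair of top edges, running from the floor to the underside of the top.

B is a rectangular beam 1896 mm long (x), 148 mm deep (y), 78 mm thick (z).

The beam spans the tops of two tables placed 440 mm apart, resting at z = 749 mm.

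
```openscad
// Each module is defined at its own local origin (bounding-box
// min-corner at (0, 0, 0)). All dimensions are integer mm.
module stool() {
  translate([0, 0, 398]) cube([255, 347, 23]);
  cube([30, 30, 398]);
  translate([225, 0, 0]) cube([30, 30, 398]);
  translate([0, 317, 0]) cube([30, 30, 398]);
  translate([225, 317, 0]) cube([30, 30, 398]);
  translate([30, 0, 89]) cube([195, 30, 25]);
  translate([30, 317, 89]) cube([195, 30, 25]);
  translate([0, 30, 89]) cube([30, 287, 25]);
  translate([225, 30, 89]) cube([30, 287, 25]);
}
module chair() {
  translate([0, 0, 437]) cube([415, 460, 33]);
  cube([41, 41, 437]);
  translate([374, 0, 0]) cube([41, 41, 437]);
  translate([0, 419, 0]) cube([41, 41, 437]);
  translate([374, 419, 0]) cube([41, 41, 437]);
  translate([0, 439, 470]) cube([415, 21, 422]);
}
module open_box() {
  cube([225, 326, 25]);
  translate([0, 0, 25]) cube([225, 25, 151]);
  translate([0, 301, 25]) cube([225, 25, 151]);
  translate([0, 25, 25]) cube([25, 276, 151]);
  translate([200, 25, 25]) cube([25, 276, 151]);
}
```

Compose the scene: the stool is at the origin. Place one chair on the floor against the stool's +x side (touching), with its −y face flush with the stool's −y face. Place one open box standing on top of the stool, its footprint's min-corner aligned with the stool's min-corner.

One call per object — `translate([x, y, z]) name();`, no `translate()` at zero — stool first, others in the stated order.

stool();
translate([255, 0, 0]) chair();
translate([0, 0, 421]) open_box();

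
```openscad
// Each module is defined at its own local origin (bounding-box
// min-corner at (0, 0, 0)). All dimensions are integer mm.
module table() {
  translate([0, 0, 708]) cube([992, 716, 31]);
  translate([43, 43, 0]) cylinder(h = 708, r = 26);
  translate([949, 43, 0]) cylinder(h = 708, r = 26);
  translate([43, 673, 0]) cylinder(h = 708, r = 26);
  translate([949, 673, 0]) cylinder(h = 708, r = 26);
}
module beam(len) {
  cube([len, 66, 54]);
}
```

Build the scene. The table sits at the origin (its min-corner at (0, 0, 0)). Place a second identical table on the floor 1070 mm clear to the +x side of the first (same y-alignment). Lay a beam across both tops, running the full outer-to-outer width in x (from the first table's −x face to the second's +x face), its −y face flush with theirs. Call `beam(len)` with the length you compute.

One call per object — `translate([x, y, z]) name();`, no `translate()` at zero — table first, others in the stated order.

table();
translate([2062, 0, 0]) table();
translate([0, 0, 739]) beam(3054);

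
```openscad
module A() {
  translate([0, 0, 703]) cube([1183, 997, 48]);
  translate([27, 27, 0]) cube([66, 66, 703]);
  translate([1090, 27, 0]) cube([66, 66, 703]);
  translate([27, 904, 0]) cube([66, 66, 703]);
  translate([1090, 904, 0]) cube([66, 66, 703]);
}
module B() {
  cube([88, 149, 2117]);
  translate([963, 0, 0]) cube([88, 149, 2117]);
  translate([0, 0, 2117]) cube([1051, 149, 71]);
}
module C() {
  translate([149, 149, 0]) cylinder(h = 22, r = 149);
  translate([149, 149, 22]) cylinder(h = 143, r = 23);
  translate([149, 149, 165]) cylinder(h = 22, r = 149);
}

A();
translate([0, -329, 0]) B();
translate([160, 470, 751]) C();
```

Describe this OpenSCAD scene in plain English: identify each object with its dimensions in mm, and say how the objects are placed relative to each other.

A is a rectangular dining table. The top is 1183×997×48 mm with its upper surface at z = 751 mm. It stands on four 66×66 mm square legs, each inset 27 mm from the nearest pair of top edges, running from the floor to the underside of the top.

B is a rectangular door frame: two vertical jambs of 88×149 mm section, 2117 mm tall, with a clear opening 875 mm wide between their inner faces. A header 71 mm tall and 149 mm deep lies on top of the jambs and spans the full outside width.

C is a spool: two coaxial disc flanges of radius 149 mm and thickness 22 mm, joined by a core cylinder of radius 23 mm and height 143 mm. The lower flange rests on z = 0 and the three cylinders share a vertical axis.

The door frame is on the floor beside the table on its −y side. The spool is on top of the table.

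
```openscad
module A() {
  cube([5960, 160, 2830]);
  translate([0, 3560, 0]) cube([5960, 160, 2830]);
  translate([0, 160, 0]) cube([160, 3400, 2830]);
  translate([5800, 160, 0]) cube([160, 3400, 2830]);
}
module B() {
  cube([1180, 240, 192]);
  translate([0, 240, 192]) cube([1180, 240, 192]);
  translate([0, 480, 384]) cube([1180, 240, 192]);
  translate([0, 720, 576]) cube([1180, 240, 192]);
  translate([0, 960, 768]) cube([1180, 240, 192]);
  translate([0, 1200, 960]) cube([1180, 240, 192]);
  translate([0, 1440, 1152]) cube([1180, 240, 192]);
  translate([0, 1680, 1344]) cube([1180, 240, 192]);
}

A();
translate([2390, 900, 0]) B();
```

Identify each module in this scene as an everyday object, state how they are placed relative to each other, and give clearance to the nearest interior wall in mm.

A is a house frame. B is a staircase. The staircase sits inside the house frame, centred. The clearance to the nearest interior wall is 740 mm.

Clearances: x = 2230, y = 740; minimum 740 mm.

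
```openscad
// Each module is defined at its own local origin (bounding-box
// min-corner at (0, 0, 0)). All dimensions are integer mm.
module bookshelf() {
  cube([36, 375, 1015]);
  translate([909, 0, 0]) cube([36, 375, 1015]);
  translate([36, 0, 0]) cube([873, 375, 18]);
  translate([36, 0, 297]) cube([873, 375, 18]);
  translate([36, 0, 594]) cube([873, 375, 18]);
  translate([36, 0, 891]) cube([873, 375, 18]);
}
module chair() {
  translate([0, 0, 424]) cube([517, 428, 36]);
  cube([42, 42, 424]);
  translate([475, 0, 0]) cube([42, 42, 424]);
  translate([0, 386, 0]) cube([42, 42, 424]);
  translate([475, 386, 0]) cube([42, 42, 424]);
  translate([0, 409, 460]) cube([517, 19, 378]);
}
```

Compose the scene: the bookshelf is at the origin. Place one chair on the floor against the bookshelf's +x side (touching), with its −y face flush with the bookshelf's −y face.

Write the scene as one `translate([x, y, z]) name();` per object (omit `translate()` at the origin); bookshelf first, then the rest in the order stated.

bookshelf();
translate([945, 0, 0]) chair();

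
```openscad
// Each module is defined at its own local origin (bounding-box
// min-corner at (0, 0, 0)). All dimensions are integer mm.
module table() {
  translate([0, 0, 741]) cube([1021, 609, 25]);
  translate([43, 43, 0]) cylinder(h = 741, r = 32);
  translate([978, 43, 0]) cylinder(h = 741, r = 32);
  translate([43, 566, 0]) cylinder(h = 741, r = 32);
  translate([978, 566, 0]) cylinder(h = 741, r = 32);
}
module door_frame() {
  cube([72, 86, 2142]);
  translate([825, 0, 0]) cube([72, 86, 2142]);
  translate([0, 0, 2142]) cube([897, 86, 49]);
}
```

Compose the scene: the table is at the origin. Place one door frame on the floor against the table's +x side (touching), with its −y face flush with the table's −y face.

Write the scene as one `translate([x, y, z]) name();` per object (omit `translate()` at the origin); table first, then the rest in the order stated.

table();
translate([1021, 0, 0]) door_frame();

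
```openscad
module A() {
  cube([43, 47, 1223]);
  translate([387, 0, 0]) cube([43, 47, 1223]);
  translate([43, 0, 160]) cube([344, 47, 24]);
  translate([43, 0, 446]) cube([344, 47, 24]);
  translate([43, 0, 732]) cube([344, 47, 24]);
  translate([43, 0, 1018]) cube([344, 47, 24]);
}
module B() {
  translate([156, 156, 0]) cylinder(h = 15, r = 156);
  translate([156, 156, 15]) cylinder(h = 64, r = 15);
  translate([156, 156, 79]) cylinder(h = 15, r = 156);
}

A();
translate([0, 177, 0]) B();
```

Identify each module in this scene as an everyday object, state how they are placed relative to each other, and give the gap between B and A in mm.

A is a ladder. B is a spool. The spool is on the floor beside the ladder on its +y side. The gap between the spool and the ladder is 130 mm.

The spool's nearest face is 130 mm from the ladder's +y face.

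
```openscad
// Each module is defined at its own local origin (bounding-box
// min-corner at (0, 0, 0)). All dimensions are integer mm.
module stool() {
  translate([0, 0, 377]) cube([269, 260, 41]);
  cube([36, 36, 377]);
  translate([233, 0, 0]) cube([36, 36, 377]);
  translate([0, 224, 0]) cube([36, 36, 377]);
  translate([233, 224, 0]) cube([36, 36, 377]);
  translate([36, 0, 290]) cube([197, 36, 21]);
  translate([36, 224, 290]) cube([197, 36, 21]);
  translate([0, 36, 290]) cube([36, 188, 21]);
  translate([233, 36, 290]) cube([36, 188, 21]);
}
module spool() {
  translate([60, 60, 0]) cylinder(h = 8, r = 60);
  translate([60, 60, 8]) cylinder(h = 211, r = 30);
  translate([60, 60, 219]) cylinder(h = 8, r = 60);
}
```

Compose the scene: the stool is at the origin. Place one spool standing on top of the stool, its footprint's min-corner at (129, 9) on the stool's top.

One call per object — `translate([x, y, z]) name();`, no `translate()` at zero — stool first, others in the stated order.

stool();
translate([129, 9, 418]) spool();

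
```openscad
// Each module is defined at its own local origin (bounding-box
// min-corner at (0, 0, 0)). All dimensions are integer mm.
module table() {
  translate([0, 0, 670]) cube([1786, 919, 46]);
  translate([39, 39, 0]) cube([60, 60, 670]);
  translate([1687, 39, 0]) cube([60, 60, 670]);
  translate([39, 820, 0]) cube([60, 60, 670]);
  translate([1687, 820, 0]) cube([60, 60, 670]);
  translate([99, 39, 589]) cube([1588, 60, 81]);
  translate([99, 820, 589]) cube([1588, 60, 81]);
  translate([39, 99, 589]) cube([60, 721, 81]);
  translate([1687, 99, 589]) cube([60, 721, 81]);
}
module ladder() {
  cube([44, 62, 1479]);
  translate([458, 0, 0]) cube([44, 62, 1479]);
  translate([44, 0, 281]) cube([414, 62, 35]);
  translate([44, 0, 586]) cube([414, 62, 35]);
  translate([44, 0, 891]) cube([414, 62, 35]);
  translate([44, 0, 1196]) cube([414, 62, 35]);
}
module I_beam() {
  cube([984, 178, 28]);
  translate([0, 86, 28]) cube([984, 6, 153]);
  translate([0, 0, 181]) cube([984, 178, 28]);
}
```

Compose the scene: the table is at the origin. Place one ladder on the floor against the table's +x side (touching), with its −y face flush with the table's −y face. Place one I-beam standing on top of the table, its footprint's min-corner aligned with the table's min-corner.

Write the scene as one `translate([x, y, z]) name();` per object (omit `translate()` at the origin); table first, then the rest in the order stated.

table();
translate([1786, 0, 0]) ladder();
translate([0, 0, 716]) I_beam();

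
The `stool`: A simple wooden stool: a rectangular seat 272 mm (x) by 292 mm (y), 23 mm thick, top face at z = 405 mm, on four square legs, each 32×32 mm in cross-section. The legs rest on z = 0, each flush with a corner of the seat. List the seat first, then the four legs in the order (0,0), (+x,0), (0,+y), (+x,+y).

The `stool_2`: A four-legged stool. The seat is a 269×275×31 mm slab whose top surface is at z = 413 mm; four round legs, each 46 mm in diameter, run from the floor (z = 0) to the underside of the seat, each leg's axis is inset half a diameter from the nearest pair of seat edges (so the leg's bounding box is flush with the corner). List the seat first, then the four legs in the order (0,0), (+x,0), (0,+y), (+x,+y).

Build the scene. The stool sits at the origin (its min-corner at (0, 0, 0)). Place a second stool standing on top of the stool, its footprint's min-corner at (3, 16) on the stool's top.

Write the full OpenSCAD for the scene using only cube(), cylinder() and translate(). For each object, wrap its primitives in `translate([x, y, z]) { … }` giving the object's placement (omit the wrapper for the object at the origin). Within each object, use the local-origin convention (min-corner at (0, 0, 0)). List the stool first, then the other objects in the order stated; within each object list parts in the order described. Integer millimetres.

translate([0, 0, 382]) cube([272, 292, 23]);
cube([32, 32, 382]);
translate([240, 0, 0]) cube([32, 32, 382]);
translate([0, 260, 0]) cube([32, 32, 382]);
translate([240, 260, 0]) cube([32, 32, 382]);
translate([3, 16, 405]) {
  translate([0, 0, 382]) cube([269, 275, 31]);
  translate([23, 23, 0]) cylinder(h = 382, r = 23);
  translate([246, 23, 0]) cylinder(h = 382, r = 23);
  translate([23, 252, 0]) cylinder(h = 382, r = 23);
  translate([246, 252, 0]) cylinder(h = 382, r = 23);
}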